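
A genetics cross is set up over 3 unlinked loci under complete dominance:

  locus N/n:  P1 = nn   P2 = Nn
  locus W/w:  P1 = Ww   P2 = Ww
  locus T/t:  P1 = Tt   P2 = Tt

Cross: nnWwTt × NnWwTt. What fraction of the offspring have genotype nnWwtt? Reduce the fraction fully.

P(nnWwtt) = 1/16

nnWwTt gametes: nWT×2, nWt×2, nwT×2, nwt×2
NnWwTt gametes: NWT×1, NWt×1, NwT×1, Nwt×1, nWT×1, nWt×1, nwT×1, nwt×1
nnWwTt×NnWwTt grid (8·8=64): NnWWTT=2 NnWWTt=4 NnWWtt=2 NnWwTT=4 NnWwTt=8 NnWwtt=4 NnwwTT=2 NnwwTt=4 Nnwwtt=2 nnWWTT=2 nnWWTt=4 nnWWtt=2 nnWwTT=4 nnWwTt=8 nnWwtt=4 nnwwTT=2 nnwwTt=4 nnwwtt=2
nnWwtt hits 4/64; gcd=4; 4÷4/64÷4 = 1/16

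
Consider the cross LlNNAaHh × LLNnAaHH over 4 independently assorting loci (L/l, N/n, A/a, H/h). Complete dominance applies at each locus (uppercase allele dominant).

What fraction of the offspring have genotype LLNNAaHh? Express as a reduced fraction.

P(LLNNAaHh) = 1/16

LlNNAaHh gametes: LNAH×2, LNAh×2, LNaH×2, LNah×2, lNAH×2, lNAh×2, lNaH×2, lNah×2
LLNnAaHH gametes: LNAH×4, LNaH×4, LnAH×4, LnaH×4
LlNNAaHh×LLNnAaHH grid (16·16=256): LLNNAAHH=8 LLNNAAHh=8 LLNNAaHH=16 LLNNAaHh=16 LLNNaaHH=8 LLNNaaHh=8 LLNnAAHH=8 LLNnAAHh=8 LLNnAaHH=16 LLNnAaHh=16 LLNnaaHH=8 LLNnaaHh=8 LlNNAAHH=8 LlNNAAHh=8 LlNNAaHH=16 LlNNAaHh=16 LlNNaaHH=8 LlNNaaHh=8 LlNnAAHH=8 LlNnAAHh=8 LlNnAaHH=16 LlNnAaHh=16 LlNnaaHH=8 LlNnaaHh=8
LLNNAaHh hits 16/256; gcd=16; 16÷16/256÷16 = 1/16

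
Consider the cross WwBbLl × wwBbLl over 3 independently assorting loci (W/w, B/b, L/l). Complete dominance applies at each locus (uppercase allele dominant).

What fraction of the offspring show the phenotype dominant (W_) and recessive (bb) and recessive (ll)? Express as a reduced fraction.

WwBbLl gametes: WBL×1, WBl×1, WbL×1, Wbl×1, wBL×1, wBl×1, wbL×1, wbl×1
wwBbLl gametes: wBL×2, wBl×2, wbL×2, wbl×2
WwBbLl×wwBbLl grid (8·8=64): WwBBLL=2 WwBBLl=4 WwBBll=2 WwBbLL=4 WwBbLl=8 WwBbll=4 WwbbLL=2 WwbbLl=4 Wwbbll=2 wwBBLL=2 wwBBLl=4 wwBBll=2 wwBbLL=4 wwBbLl=8 wwBbll=4 wwbbLL=2 wwbbLl=4 wwbbll=2
W_ bb ll hits 2/64; gcd=2; 2÷2/64÷2 = 1/32

P(W_ bb ll) = 1/32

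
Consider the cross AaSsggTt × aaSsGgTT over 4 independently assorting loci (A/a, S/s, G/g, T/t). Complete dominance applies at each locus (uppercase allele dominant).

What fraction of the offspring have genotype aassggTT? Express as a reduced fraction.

P(aassggTT) = 1/32

AaSsggTt gametes: ASgT×2, ASgt×2, AsgT×2, Asgt×2, aSgT×2, aSgt×2, asgT×2, asgt×2
aaSsGgTT gametes: aSGT×4, aSgT×4, asGT×4, asgT×4
AaSsggTt×aaSsGgTT grid (16·16=256): AaSSGgTT=8 AaSSGgTt=8 AaSSggTT=8 AaSSggTt=8 AaSsGgTT=16 AaSsGgTt=16 AaSsggTT=16 AaSsggTt=16 AassGgTT=8 AassGgTt=8 AassggTT=8 AassggTt=8 aaSSGgTT=8 aaSSGgTt=8 aaSSggTT=8 aaSSggTt=8 aaSsGgTT=16 aaSsGgTt=16 aaSsggTT=16 aaSsggTt=16 aassGgTT=8 aassGgTt=8 aassggTT=8 aassggTt=8
aassggTT hits 8/256; gcd=8; 8÷8/256÷8 = 1/32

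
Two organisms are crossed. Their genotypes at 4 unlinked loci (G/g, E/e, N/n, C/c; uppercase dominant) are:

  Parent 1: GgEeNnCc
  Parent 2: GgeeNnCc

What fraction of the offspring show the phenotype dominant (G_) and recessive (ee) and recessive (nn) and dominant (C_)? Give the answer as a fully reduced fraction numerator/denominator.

P(G_ ee nn C_) = 9/128

GgEeNnCc gametes: GENC×1, GENc×1, GEnC×1, GEnc×1, GeNC×1, GeNc×1, GenC×1, Genc×1, gENC×1, gENc×1, gEnC×1, gEnc×1, geNC×1, geNc×1, genC×1, genc×1
GgeeNnCc gametes: GeNC×2, GeNc×2, GenC×2, Genc×2, geNC×2, geNc×2, genC×2, genc×2
GgEeNnCc×GgeeNnCc grid (16·16=256): GGEeNNCC=2 GGEeNNCc=4 GGEeNNcc=2 GGEeNnCC=4 GGEeNnCc=8 GGEeNncc=4 GGEennCC=2 GGEennCc=4 GGEenncc=2 GGeeNNCC=2 GGeeNNCc=4 GGeeNNcc=2 GGeeNnCC=4 GGeeNnCc=8 GGeeNncc=4 GGeennCC=2 GGeennCc=4 GGeenncc=2 GgEeNNCC=4 GgEeNNCc=8 GgEeNNcc=4 GgEeNnCC=8 GgEeNnCc=16 GgEeNncc=8 GgEennCC=4 GgEennCc=8 GgEenncc=4 GgeeNNCC=4 GgeeNNCc=8 GgeeNNcc=4 GgeeNnCC=8 GgeeNnCc=16 GgeeNncc=8 GgeennCC=4 GgeennCc=8 Ggeenncc=4 ggEeNNCC=2 ggEeNNCc=4 ggEeNNcc=2 ggEeNnCC=4 ggEeNnCc=8 ggEeNncc=4 ggEennCC=2 ggEennCc=4 ggEenncc=2 ggeeNNCC=2 ggeeNNCc=4 ggeeNNcc=2 ggeeNnCC=4 ggeeNnCc=8 ggeeNncc=4 ggeennCC=2 ggeennCc=4 ggeenncc=2
G_ ee nn C_ hits 18/256; gcd=2; 18÷2/256÷2 = 9/128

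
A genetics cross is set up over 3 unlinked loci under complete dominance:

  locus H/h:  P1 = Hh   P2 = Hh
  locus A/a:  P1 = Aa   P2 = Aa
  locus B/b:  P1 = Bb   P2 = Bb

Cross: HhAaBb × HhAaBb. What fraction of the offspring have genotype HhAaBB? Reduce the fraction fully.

HhAaBb gametes: HAB×1, HAb×1, HaB×1, Hab×1, hAB×1, hAb×1, haB×1, hab×1
HhAaBb gametes: HAB×1, HAb×1, HaB×1, Hab×1, hAB×1, hAb×1, haB×1, hab×1
HhAaBb×HhAaBb grid (8·8=64): HHAABB=1 HHAABb=2 HHAAbb=1 HHAaBB=2 HHAaBb=4 HHAabb=2 HHaaBB=1 HHaaBb=2 HHaabb=1 HhAABB=2 HhAABb=4 HhAAbb=2 HhAaBB=4 HhAaBb=8 HhAabb=4 HhaaBB=2 HhaaBb=4 Hhaabb=2 hhAABB=1 hhAABb=2 hhAAbb=1 hhAaBB=2 hhAaBb=4 hhAabb=2 hhaaBB=1 hhaaBb=2 hhaabb=1
HhAaBB hits 4/64; gcd=4; 4÷4/64÷4 = 1/16

P(HhAaBB) = 1/16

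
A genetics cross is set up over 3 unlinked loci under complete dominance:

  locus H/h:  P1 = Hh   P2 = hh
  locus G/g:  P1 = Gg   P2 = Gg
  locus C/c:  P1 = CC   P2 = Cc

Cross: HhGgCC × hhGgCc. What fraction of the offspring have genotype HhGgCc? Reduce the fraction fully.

P(HhGgCc) = 1/8

HhGgCC gametes: HGC×2, HgC×2, hGC×2, hgC×2
hhGgCc gametes: hGC×2, hGc×2, hgC×2, hgc×2
HhGgCC×hhGgCc grid (8·8=64): HhGGCC=4 HhGGCc=4 HhGgCC=8 HhGgCc=8 HhggCC=4 HhggCc=4 hhGGCC=4 hhGGCc=4 hhGgCC=8 hhGgCc=8 hhggCC=4 hhggCc=4
HhGgCc hits 8/64; gcd=8; 8÷8/64÷8 = 1/8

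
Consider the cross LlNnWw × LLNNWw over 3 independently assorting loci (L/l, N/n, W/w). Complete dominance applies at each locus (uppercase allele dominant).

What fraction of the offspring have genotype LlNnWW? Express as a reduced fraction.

LlNnWw gametes: LNW×1, LNw×1, LnW×1, Lnw×1, lNW×1, lNw×1, lnW×1, lnw×1
LLNNWw gametes: LNW×4, LNw×4
LlNnWw×LLNNWw grid (8·8=64): LLNNWW=4 LLNNWw=8 LLNNww=4 LLNnWW=4 LLNnWw=8 LLNnww=4 LlNNWW=4 LlNNWw=8 LlNNww=4 LlNnWW=4 LlNnWw=8 LlNnww=4
LlNnWW hits 4/64; gcd=4; 4÷4/64÷4 = 1/16

P(LlNnWW) = 1/16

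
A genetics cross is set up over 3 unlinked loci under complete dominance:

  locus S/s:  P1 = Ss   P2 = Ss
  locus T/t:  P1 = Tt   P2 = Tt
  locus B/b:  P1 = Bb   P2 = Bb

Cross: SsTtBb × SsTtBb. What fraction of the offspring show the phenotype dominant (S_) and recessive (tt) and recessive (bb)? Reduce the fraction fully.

P(S_ tt bb) = 3/64

SsTtBb gametes: STB×1, STb×1, StB×1, Stb×1, sTB×1, sTb×1, stB×1, stb×1
SsTtBb gametes: STB×1, STb×1, StB×1, Stb×1, sTB×1, sTb×1, stB×1, stb×1
SsTtBb×SsTtBb grid (8·8=64): SSTTBB=1 SSTTBb=2 SSTTbb=1 SSTtBB=2 SSTtBb=4 SSTtbb=2 SSttBB=1 SSttBb=2 SSttbb=1 SsTTBB=2 SsTTBb=4 SsTTbb=2 SsTtBB=4 SsTtBb=8 SsTtbb=4 SsttBB=2 SsttBb=4 Ssttbb=2 ssTTBB=1 ssTTBb=2 ssTTbb=1 ssTtBB=2 ssTtBb=4 ssTtbb=2 ssttBB=1 ssttBb=2 ssttbb=1
S_ tt bb hits 3/64; gcd=1; 3÷1/64÷1 = 3/64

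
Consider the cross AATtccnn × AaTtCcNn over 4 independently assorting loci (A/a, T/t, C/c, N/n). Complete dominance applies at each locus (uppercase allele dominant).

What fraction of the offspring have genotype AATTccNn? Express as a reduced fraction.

AATtccnn gametes: ATcn×8, Atcn×8
AaTtCcNn gametes: ATCN×1, ATCn×1, ATcN×1, ATcn×1, AtCN×1, AtCn×1, AtcN×1, Atcn×1, aTCN×1, aTCn×1, aTcN×1, aTcn×1, atCN×1, atCn×1, atcN×1, atcn×1
AATtccnn×AaTtCcNn grid (16·16=256): AATTCcNn=8 AATTCcnn=8 AATTccNn=8 AATTccnn=8 AATtCcNn=16 AATtCcnn=16 AATtccNn=16 AATtccnn=16 AAttCcNn=8 AAttCcnn=8 AAttccNn=8 AAttccnn=8 AaTTCcNn=8 AaTTCcnn=8 AaTTccNn=8 AaTTccnn=8 AaTtCcNn=16 AaTtCcnn=16 AaTtccNn=16 AaTtccnn=16 AattCcNn=8 AattCcnn=8 AattccNn=8 Aattccnn=8
AATTccNn hits 8/256; gcd=8; 8÷8/256÷8 = 1/32

P(AATTccNn) = 1/32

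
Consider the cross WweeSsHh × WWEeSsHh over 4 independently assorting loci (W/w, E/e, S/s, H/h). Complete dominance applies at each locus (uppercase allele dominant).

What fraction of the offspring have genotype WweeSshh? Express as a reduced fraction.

P(WweeSshh) = 1/32

WweeSsHh gametes: WeSH×2, WeSh×2, WesH×2, Wesh×2, weSH×2, weSh×2, wesH×2, wesh×2
WWEeSsHh gametes: WESH×2, WESh×2, WEsH×2, WEsh×2, WeSH×2, WeSh×2, WesH×2, Wesh×2
WweeSsHh×WWEeSsHh grid (16·16=256): WWEeSSHH=4 WWEeSSHh=8 WWEeSShh=4 WWEeSsHH=8 WWEeSsHh=16 WWEeSshh=8 WWEessHH=4 WWEessHh=8 WWEesshh=4 WWeeSSHH=4 WWeeSSHh=8 WWeeSShh=4 WWeeSsHH=8 WWeeSsHh=16 WWeeSshh=8 WWeessHH=4 WWeessHh=8 WWeesshh=4 WwEeSSHH=4 WwEeSSHh=8 WwEeSShh=4 WwEeSsHH=8 WwEeSsHh=16 WwEeSshh=8 WwEessHH=4 WwEessHh=8 WwEesshh=4 WweeSSHH=4 WweeSSHh=8 WweeSShh=4 WweeSsHH=8 WweeSsHh=16 WweeSshh=8 WweessHH=4 WweessHh=8 Wweesshh=4
WweeSshh hits 8/256; gcd=8; 8÷8/256÷8 = 1/32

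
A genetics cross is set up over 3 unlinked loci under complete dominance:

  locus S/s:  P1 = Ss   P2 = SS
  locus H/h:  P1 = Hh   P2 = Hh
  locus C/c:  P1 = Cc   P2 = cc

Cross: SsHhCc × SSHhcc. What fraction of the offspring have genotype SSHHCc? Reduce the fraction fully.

P(SSHHCc) = 1/16

SsHhCc gametes: SHC×1, SHc×1, ShC×1, Shc×1, sHC×1, sHc×1, shC×1, shc×1
SSHhcc gametes: SHc×4, Shc×4
SsHhCc×SSHhcc grid (8·8=64): SSHHCc=4 SSHHcc=4 SSHhCc=8 SSHhcc=8 SShhCc=4 SShhcc=4 SsHHCc=4 SsHHcc=4 SsHhCc=8 SsHhcc=8 SshhCc=4 Sshhcc=4
SSHHCc hits 4/64; gcd=4; 4÷4/64÷4 = 1/16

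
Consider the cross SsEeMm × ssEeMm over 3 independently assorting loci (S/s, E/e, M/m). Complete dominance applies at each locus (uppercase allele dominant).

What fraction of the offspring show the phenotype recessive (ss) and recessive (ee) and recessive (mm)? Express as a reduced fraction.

P(ss ee mm) = 1/32

SsEeMm gametes: SEM×1, SEm×1, SeM×1, Sem×1, sEM×1, sEm×1, seM×1, sem×1
ssEeMm gametes: sEM×2, sEm×2, seM×2, sem×2
SsEeMm×ssEeMm grid (8·8=64): SsEEMM=2 SsEEMm=4 SsEEmm=2 SsEeMM=4 SsEeMm=8 SsEemm=4 SseeMM=2 SseeMm=4 Sseemm=2 ssEEMM=2 ssEEMm=4 ssEEmm=2 ssEeMM=4 ssEeMm=8 ssEemm=4 sseeMM=2 sseeMm=4 sseemm=2
ss ee mm hits 2/64; gcd=2; 2÷2/64÷2 = 1/32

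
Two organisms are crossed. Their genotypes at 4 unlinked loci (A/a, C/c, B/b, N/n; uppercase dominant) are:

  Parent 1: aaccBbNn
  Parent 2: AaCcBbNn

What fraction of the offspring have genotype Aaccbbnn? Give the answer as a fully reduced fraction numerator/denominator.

aaccBbNn gametes: acBN×4, acBn×4, acbN×4, acbn×4
AaCcBbNn gametes: ACBN×1, ACBn×1, ACbN×1, ACbn×1, AcBN×1, AcBn×1, AcbN×1, Acbn×1, aCBN×1, aCBn×1, aCbN×1, aCbn×1, acBN×1, acBn×1, acbN×1, acbn×1
aaccBbNn×AaCcBbNn grid (16·16=256): AaCcBBNN=4 AaCcBBNn=8 AaCcBBnn=4 AaCcBbNN=8 AaCcBbNn=16 AaCcBbnn=8 AaCcbbNN=4 AaCcbbNn=8 AaCcbbnn=4 AaccBBNN=4 AaccBBNn=8 AaccBBnn=4 AaccBbNN=8 AaccBbNn=16 AaccBbnn=8 AaccbbNN=4 AaccbbNn=8 Aaccbbnn=4 aaCcBBNN=4 aaCcBBNn=8 aaCcBBnn=4 aaCcBbNN=8 aaCcBbNn=16 aaCcBbnn=8 aaCcbbNN=4 aaCcbbNn=8 aaCcbbnn=4 aaccBBNN=4 aaccBBNn=8 aaccBBnn=4 aaccBbNN=8 aaccBbNn=16 aaccBbnn=8 aaccbbNN=4 aaccbbNn=8 aaccbbnn=4
Aaccbbnn hits 4/256; gcd=4; 4÷4/256÷4 = 1/64

P(Aaccbbnn) = 1/64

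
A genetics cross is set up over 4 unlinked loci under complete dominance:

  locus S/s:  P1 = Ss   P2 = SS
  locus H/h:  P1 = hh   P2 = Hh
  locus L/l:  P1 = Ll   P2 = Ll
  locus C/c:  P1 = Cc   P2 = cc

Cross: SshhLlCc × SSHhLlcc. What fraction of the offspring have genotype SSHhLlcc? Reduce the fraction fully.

P(SSHhLlcc) = 1/16

SshhLlCc gametes: ShLC×2, ShLc×2, ShlC×2, Shlc×2, shLC×2, shLc×2, shlC×2, shlc×2
SSHhLlcc gametes: SHLc×4, SHlc×4, ShLc×4, Shlc×4
SshhLlCc×SSHhLlcc grid (16·16=256): SSHhLLCc=8 SSHhLLcc=8 SSHhLlCc=16 SSHhLlcc=16 SSHhllCc=8 SSHhllcc=8 SShhLLCc=8 SShhLLcc=8 SShhLlCc=16 SShhLlcc=16 SShhllCc=8 SShhllcc=8 SsHhLLCc=8 SsHhLLcc=8 SsHhLlCc=16 SsHhLlcc=16 SsHhllCc=8 SsHhllcc=8 SshhLLCc=8 SshhLLcc=8 SshhLlCc=16 SshhLlcc=16 SshhllCc=8 Sshhllcc=8
SSHhLlcc hits 16/256; gcd=16; 16÷16/256÷16 = 1/16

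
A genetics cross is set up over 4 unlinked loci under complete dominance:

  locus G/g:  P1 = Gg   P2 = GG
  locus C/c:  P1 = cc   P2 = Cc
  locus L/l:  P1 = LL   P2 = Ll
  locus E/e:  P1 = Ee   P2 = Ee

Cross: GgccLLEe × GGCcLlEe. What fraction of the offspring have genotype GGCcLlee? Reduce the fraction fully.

P(GGCcLlee) = 1/32

GgccLLEe gametes: GcLE×4, GcLe×4, gcLE×4, gcLe×4
GGCcLlEe gametes: GCLE×2, GCLe×2, GClE×2, GCle×2, GcLE×2, GcLe×2, GclE×2, Gcle×2
GgccLLEe×GGCcLlEe grid (16·16=256): GGCcLLEE=8 GGCcLLEe=16 GGCcLLee=8 GGCcLlEE=8 GGCcLlEe=16 GGCcLlee=8 GGccLLEE=8 GGccLLEe=16 GGccLLee=8 GGccLlEE=8 GGccLlEe=16 GGccLlee=8 GgCcLLEE=8 GgCcLLEe=16 GgCcLLee=8 GgCcLlEE=8 GgCcLlEe=16 GgCcLlee=8 GgccLLEE=8 GgccLLEe=16 GgccLLee=8 GgccLlEE=8 GgccLlEe=16 GgccLlee=8
GGCcLlee hits 8/256; gcd=8; 8÷8/256÷8 = 1/32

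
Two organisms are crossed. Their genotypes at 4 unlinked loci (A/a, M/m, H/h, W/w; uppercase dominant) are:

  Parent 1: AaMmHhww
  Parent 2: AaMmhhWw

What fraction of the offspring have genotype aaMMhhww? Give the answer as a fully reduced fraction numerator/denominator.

AaMmHhww gametes: AMHw×2, AMhw×2, AmHw×2, Amhw×2, aMHw×2, aMhw×2, amHw×2, amhw×2
AaMmhhWw gametes: AMhW×2, AMhw×2, AmhW×2, Amhw×2, aMhW×2, aMhw×2, amhW×2, amhw×2
AaMmHhww×AaMmhhWw grid (16·16=256): AAMMHhWw=4 AAMMHhww=4 AAMMhhWw=4 AAMMhhww=4 AAMmHhWw=8 AAMmHhww=8 AAMmhhWw=8 AAMmhhww=8 AAmmHhWw=4 AAmmHhww=4 AAmmhhWw=4 AAmmhhww=4 AaMMHhWw=8 AaMMHhww=8 AaMMhhWw=8 AaMMhhww=8 AaMmHhWw=16 AaMmHhww=16 AaMmhhWw=16 AaMmhhww=16 AammHhWw=8 AammHhww=8 AammhhWw=8 Aammhhww=8 aaMMHhWw=4 aaMMHhww=4 aaMMhhWw=4 aaMMhhww=4 aaMmHhWw=8 aaMmHhww=8 aaMmhhWw=8 aaMmhhww=8 aammHhWw=4 aammHhww=4 aammhhWw=4 aammhhww=4
aaMMhhww hits 4/256; gcd=4; 4÷4/256÷4 = 1/64

P(aaMMhhww) = 1/64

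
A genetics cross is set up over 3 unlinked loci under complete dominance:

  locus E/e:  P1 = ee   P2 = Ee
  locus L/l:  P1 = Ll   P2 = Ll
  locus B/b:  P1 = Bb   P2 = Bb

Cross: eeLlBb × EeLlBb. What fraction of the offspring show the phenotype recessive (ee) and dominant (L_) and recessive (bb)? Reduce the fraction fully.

eeLlBb gametes: eLB×2, eLb×2, elB×2, elb×2
EeLlBb gametes: ELB×1, ELb×1, ElB×1, Elb×1, eLB×1, eLb×1, elB×1, elb×1
eeLlBb×EeLlBb grid (8·8=64): EeLLBB=2 EeLLBb=4 EeLLbb=2 EeLlBB=4 EeLlBb=8 EeLlbb=4 EellBB=2 EellBb=4 Eellbb=2 eeLLBB=2 eeLLBb=4 eeLLbb=2 eeLlBB=4 eeLlBb=8 eeLlbb=4 eellBB=2 eellBb=4 eellbb=2
ee L_ bb hits 6/64; gcd=2; 6÷2/64÷2 = 3/32

P(ee L_ bb) = 3/32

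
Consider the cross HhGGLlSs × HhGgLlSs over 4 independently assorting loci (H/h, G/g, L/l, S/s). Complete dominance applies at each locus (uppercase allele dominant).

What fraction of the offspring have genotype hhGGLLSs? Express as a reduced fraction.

HhGGLlSs gametes: HGLS×2, HGLs×2, HGlS×2, HGls×2, hGLS×2, hGLs×2, hGlS×2, hGls×2
HhGgLlSs gametes: HGLS×1, HGLs×1, HGlS×1, HGls×1, HgLS×1, HgLs×1, HglS×1, Hgls×1, hGLS×1, hGLs×1, hGlS×1, hGls×1, hgLS×1, hgLs×1, hglS×1, hgls×1
HhGGLlSs×HhGgLlSs grid (16·16=256): HHGGLLSS=2 HHGGLLSs=4 HHGGLLss=2 HHGGLlSS=4 HHGGLlSs=8 HHGGLlss=4 HHGGllSS=2 HHGGllSs=4 HHGGllss=2 HHGgLLSS=2 HHGgLLSs=4 HHGgLLss=2 HHGgLlSS=4 HHGgLlSs=8 HHGgLlss=4 HHGgllSS=2 HHGgllSs=4 HHGgllss=2 HhGGLLSS=4 HhGGLLSs=8 HhGGLLss=4 HhGGLlSS=8 HhGGLlSs=16 HhGGLlss=8 HhGGllSS=4 HhGGllSs=8 HhGGllss=4 HhGgLLSS=4 HhGgLLSs=8 HhGgLLss=4 HhGgLlSS=8 HhGgLlSs=16 HhGgLlss=8 HhGgllSS=4 HhGgllSs=8 HhGgllss=4 hhGGLLSS=2 hhGGLLSs=4 hhGGLLss=2 hhGGLlSS=4 hhGGLlSs=8 hhGGLlss=4 hhGGllSS=2 hhGGllSs=4 hhGGllss=2 hhGgLLSS=2 hhGgLLSs=4 hhGgLLss=2 hhGgLlSS=4 hhGgLlSs=8 hhGgLlss=4 hhGgllSS=2 hhGgllSs=4 hhGgllss=2
hhGGLLSs hits 4/256; gcd=4; 4÷4/256÷4 = 1/64

P(hhGGLLSs) = 1/64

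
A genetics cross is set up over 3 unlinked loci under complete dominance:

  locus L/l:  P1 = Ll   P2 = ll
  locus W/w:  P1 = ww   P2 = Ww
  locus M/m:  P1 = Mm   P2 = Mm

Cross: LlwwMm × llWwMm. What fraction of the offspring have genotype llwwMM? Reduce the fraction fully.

P(llwwMM) = 1/16

LlwwMm gametes: LwM×2, Lwm×2, lwM×2, lwm×2
llWwMm gametes: lWM×2, lWm×2, lwM×2, lwm×2
LlwwMm×llWwMm grid (8·8=64): LlWwMM=4 LlWwMm=8 LlWwmm=4 LlwwMM=4 LlwwMm=8 Llwwmm=4 llWwMM=4 llWwMm=8 llWwmm=4 llwwMM=4 llwwMm=8 llwwmm=4
llwwMM hits 4/64; gcd=4; 4÷4/64÷4 = 1/16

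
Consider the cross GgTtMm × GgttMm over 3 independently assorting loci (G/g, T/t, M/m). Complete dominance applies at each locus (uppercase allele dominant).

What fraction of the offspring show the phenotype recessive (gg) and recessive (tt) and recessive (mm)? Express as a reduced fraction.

GgTtMm gametes: GTM×1, GTm×1, GtM×1, Gtm×1, gTM×1, gTm×1, gtM×1, gtm×1
GgttMm gametes: GtM×2, Gtm×2, gtM×2, gtm×2
GgTtMm×GgttMm grid (8·8=64): GGTtMM=2 GGTtMm=4 GGTtmm=2 GGttMM=2 GGttMm=4 GGttmm=2 GgTtMM=4 GgTtMm=8 GgTtmm=4 GgttMM=4 GgttMm=8 Ggttmm=4 ggTtMM=2 ggTtMm=4 ggTtmm=2 ggttMM=2 ggttMm=4 ggttmm=2
gg tt mm hits 2/64; gcd=2; 2÷2/64÷2 = 1/32

P(gg tt mm) = 1/32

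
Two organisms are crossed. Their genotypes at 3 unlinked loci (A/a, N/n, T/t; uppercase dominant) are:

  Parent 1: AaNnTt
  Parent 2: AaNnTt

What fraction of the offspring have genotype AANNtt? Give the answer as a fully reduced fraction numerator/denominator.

AaNnTt gametes: ANT×1, ANt×1, AnT×1, Ant×1, aNT×1, aNt×1, anT×1, ant×1
AaNnTt gametes: ANT×1, ANt×1, AnT×1, Ant×1, aNT×1, aNt×1, anT×1, ant×1
AaNnTt×AaNnTt grid (8·8=64): AANNTT=1 AANNTt=2 AANNtt=1 AANnTT=2 AANnTt=4 AANntt=2 AAnnTT=1 AAnnTt=2 AAnntt=1 AaNNTT=2 AaNNTt=4 AaNNtt=2 AaNnTT=4 AaNnTt=8 AaNntt=4 AannTT=2 AannTt=4 Aanntt=2 aaNNTT=1 aaNNTt=2 aaNNtt=1 aaNnTT=2 aaNnTt=4 aaNntt=2 aannTT=1 aannTt=2 aanntt=1
AANNtt hits 1/64; gcd=1; 1÷1/64÷1 = 1/64

P(AANNtt) = 1/64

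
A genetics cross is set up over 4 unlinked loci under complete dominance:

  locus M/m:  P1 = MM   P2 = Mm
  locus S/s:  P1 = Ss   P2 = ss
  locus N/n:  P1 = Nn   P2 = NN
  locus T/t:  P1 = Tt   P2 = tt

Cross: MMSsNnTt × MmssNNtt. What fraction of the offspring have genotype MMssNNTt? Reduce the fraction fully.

MMSsNnTt gametes: MSNT×2, MSNt×2, MSnT×2, MSnt×2, MsNT×2, MsNt×2, MsnT×2, Msnt×2
MmssNNtt gametes: MsNt×8, msNt×8
MMSsNnTt×MmssNNtt grid (16·16=256): MMSsNNTt=16 MMSsNNtt=16 MMSsNnTt=16 MMSsNntt=16 MMssNNTt=16 MMssNNtt=16 MMssNnTt=16 MMssNntt=16 MmSsNNTt=16 MmSsNNtt=16 MmSsNnTt=16 MmSsNntt=16 MmssNNTt=16 MmssNNtt=16 MmssNnTt=16 MmssNntt=16
MMssNNTt hits 16/256; gcd=16; 16÷16/256÷16 = 1/16

P(MMssNNTt) = 1/16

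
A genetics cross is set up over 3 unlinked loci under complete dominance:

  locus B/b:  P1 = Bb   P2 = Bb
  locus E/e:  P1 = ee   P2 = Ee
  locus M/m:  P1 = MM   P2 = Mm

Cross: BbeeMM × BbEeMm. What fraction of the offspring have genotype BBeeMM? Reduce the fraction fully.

P(BBeeMM) = 1/16

BbeeMM gametes: BeM×4, beM×4
BbEeMm gametes: BEM×1, BEm×1, BeM×1, Bem×1, bEM×1, bEm×1, beM×1, bem×1
BbeeMM×BbEeMm grid (8·8=64): BBEeMM=4 BBEeMm=4 BBeeMM=4 BBeeMm=4 BbEeMM=8 BbEeMm=8 BbeeMM=8 BbeeMm=8 bbEeMM=4 bbEeMm=4 bbeeMM=4 bbeeMm=4
BBeeMM hits 4/64; gcd=4; 4÷4/64÷4 = 1/16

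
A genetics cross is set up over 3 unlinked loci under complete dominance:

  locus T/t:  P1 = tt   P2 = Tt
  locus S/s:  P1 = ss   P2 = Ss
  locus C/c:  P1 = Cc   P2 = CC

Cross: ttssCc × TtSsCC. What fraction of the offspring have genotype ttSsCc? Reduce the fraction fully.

P(ttSsCc) = 1/8

ttssCc gametes: tsC×4, tsc×4
TtSsCC gametes: TSC×2, TsC×2, tSC×2, tsC×2
ttssCc×TtSsCC grid (8·8=64): TtSsCC=8 TtSsCc=8 TtssCC=8 TtssCc=8 ttSsCC=8 ttSsCc=8 ttssCC=8 ttssCc=8
ttSsCc hits 8/64; gcd=8; 8÷8/64÷8 = 1/8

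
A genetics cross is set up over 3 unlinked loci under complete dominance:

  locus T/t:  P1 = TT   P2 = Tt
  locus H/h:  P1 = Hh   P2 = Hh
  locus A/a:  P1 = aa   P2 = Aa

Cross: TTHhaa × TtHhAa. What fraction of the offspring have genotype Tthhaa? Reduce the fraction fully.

P(Tthhaa) = 1/16

TTHhaa gametes: THa×4, Tha×4
TtHhAa gametes: THA×1, THa×1, ThA×1, Tha×1, tHA×1, tHa×1, thA×1, tha×1
TTHhaa×TtHhAa grid (8·8=64): TTHHAa=4 TTHHaa=4 TTHhAa=8 TTHhaa=8 TThhAa=4 TThhaa=4 TtHHAa=4 TtHHaa=4 TtHhAa=8 TtHhaa=8 TthhAa=4 Tthhaa=4
Tthhaa hits 4/64; gcd=4; 4÷4/64÷4 = 1/16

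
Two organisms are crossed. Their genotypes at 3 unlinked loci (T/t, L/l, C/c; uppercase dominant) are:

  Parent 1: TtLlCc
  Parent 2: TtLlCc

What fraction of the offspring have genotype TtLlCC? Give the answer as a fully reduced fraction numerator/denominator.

TtLlCc gametes: TLC×1, TLc×1, TlC×1, Tlc×1, tLC×1, tLc×1, tlC×1, tlc×1
TtLlCc gametes: TLC×1, TLc×1, TlC×1, Tlc×1, tLC×1, tLc×1, tlC×1, tlc×1
TtLlCc×TtLlCc grid (8·8=64): TTLLCC=1 TTLLCc=2 TTLLcc=1 TTLlCC=2 TTLlCc=4 TTLlcc=2 TTllCC=1 TTllCc=2 TTllcc=1 TtLLCC=2 TtLLCc=4 TtLLcc=2 TtLlCC=4 TtLlCc=8 TtLlcc=4 TtllCC=2 TtllCc=4 Ttllcc=2 ttLLCC=1 ttLLCc=2 ttLLcc=1 ttLlCC=2 ttLlCc=4 ttLlcc=2 ttllCC=1 ttllCc=2 ttllcc=1
TtLlCC hits 4/64; gcd=4; 4÷4/64÷4 = 1/16

P(TtLlCC) = 1/16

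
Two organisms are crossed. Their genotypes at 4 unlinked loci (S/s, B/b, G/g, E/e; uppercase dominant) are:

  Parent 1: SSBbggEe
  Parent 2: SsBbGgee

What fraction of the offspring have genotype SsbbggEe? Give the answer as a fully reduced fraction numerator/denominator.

SSBbggEe gametes: SBgE×4, SBge×4, SbgE×4, Sbge×4
SsBbGgee gametes: SBGe×2, SBge×2, SbGe×2, Sbge×2, sBGe×2, sBge×2, sbGe×2, sbge×2
SSBbggEe×SsBbGgee grid (16·16=256): SSBBGgEe=8 SSBBGgee=8 SSBBggEe=8 SSBBggee=8 SSBbGgEe=16 SSBbGgee=16 SSBbggEe=16 SSBbggee=16 SSbbGgEe=8 SSbbGgee=8 SSbbggEe=8 SSbbggee=8 SsBBGgEe=8 SsBBGgee=8 SsBBggEe=8 SsBBggee=8 SsBbGgEe=16 SsBbGgee=16 SsBbggEe=16 SsBbggee=16 SsbbGgEe=8 SsbbGgee=8 SsbbggEe=8 Ssbbggee=8
SsbbggEe hits 8/256; gcd=8; 8÷8/256÷8 = 1/32

P(SsbbggEe) = 1/32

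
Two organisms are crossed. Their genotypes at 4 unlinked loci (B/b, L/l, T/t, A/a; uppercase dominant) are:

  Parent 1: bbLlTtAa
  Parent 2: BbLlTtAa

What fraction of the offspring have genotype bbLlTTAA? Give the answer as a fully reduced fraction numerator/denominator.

bbLlTtAa gametes: bLTA×2, bLTa×2, bLtA×2, bLta×2, blTA×2, blTa×2, bltA×2, blta×2
BbLlTtAa gametes: BLTA×1, BLTa×1, BLtA×1, BLta×1, BlTA×1, BlTa×1, BltA×1, Blta×1, bLTA×1, bLTa×1, bLtA×1, bLta×1, blTA×1, blTa×1, bltA×1, blta×1
bbLlTtAa×BbLlTtAa grid (16·16=256): BbLLTTAA=2 BbLLTTAa=4 BbLLTTaa=2 BbLLTtAA=4 BbLLTtAa=8 BbLLTtaa=4 BbLLttAA=2 BbLLttAa=4 BbLLttaa=2 BbLlTTAA=4 BbLlTTAa=8 BbLlTTaa=4 BbLlTtAA=8 BbLlTtAa=16 BbLlTtaa=8 BbLlttAA=4 BbLlttAa=8 BbLlttaa=4 BbllTTAA=2 BbllTTAa=4 BbllTTaa=2 BbllTtAA=4 BbllTtAa=8 BbllTtaa=4 BbllttAA=2 BbllttAa=4 Bbllttaa=2 bbLLTTAA=2 bbLLTTAa=4 bbLLTTaa=2 bbLLTtAA=4 bbLLTtAa=8 bbLLTtaa=4 bbLLttAA=2 bbLLttAa=4 bbLLttaa=2 bbLlTTAA=4 bbLlTTAa=8 bbLlTTaa=4 bbLlTtAA=8 bbLlTtAa=16 bbLlTtaa=8 bbLlttAA=4 bbLlttAa=8 bbLlttaa=4 bbllTTAA=2 bbllTTAa=4 bbllTTaa=2 bbllTtAA=4 bbllTtAa=8 bbllTtaa=4 bbllttAA=2 bbllttAa=4 bbllttaa=2
bbLlTTAA hits 4/256; gcd=4; 4÷4/256÷4 = 1/64

P(bbLlTTAA) = 1/64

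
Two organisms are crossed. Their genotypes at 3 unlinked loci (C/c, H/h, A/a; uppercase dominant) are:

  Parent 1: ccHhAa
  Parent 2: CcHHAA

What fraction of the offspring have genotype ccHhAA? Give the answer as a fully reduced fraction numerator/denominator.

P(ccHhAA) = 1/8

ccHhAa gametes: cHA×2, cHa×2, chA×2, cha×2
CcHHAA gametes: CHA×4, cHA×4
ccHhAa×CcHHAA grid (8·8=64): CcHHAA=8 CcHHAa=8 CcHhAA=8 CcHhAa=8 ccHHAA=8 ccHHAa=8 ccHhAA=8 ccHhAa=8
ccHhAA hits 8/64; gcd=8; 8÷8/64÷8 = 1/8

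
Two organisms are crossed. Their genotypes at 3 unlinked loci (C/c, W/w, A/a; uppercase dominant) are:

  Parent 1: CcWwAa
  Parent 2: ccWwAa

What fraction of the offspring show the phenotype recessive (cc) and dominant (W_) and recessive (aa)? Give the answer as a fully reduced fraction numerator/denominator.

P(cc W_ aa) = 3/32

CcWwAa gametes: CWA×1, CWa×1, CwA×1, Cwa×1, cWA×1, cWa×1, cwA×1, cwa×1
ccWwAa gametes: cWA×2, cWa×2, cwA×2, cwa×2
CcWwAa×ccWwAa grid (8·8=64): CcWWAA=2 CcWWAa=4 CcWWaa=2 CcWwAA=4 CcWwAa=8 CcWwaa=4 CcwwAA=2 CcwwAa=4 Ccwwaa=2 ccWWAA=2 ccWWAa=4 ccWWaa=2 ccWwAA=4 ccWwAa=8 ccWwaa=4 ccwwAA=2 ccwwAa=4 ccwwaa=2
cc W_ aa hits 6/64; gcd=2; 6÷2/64÷2 = 3/32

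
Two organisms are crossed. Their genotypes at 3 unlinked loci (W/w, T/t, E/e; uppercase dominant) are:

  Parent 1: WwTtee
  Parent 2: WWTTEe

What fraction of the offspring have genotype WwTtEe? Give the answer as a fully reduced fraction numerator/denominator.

WwTtee gametes: WTe×2, Wte×2, wTe×2, wte×2
WWTTEe gametes: WTE×4, WTe×4
WwTtee×WWTTEe grid (8·8=64): WWTTEe=8 WWTTee=8 WWTtEe=8 WWTtee=8 WwTTEe=8 WwTTee=8 WwTtEe=8 WwTtee=8
WwTtEe hits 8/64; gcd=8; 8÷8/64÷8 = 1/8

P(WwTtEe) = 1/8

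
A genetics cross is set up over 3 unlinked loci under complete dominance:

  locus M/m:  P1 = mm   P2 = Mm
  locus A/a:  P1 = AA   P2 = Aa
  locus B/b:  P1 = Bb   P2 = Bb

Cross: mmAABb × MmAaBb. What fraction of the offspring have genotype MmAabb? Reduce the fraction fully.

mmAABb gametes: mAB×4, mAb×4
MmAaBb gametes: MAB×1, MAb×1, MaB×1, Mab×1, mAB×1, mAb×1, maB×1, mab×1
mmAABb×MmAaBb grid (8·8=64): MmAABB=4 MmAABb=8 MmAAbb=4 MmAaBB=4 MmAaBb=8 MmAabb=4 mmAABB=4 mmAABb=8 mmAAbb=4 mmAaBB=4 mmAaBb=8 mmAabb=4
MmAabb hits 4/64; gcd=4; 4÷4/64÷4 = 1/16

P(MmAabb) = 1/16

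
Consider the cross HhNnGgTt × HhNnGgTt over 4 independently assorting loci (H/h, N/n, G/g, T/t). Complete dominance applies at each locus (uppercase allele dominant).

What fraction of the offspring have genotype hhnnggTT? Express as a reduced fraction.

P(hhnnggTT) = 1/256

HhNnGgTt gametes: HNGT×1, HNGt×1, HNgT×1, HNgt×1, HnGT×1, HnGt×1, HngT×1, Hngt×1, hNGT×1, hNGt×1, hNgT×1, hNgt×1, hnGT×1, hnGt×1, hngT×1, hngt×1
HhNnGgTt gametes: HNGT×1, HNGt×1, HNgT×1, HNgt×1, HnGT×1, HnGt×1, HngT×1, Hngt×1, hNGT×1, hNGt×1, hNgT×1, hNgt×1, hnGT×1, hnGt×1, hngT×1, hngt×1
HhNnGgTt×HhNnGgTt grid (16·16=256): HHNNGGTT=1 HHNNGGTt=2 HHNNGGtt=1 HHNNGgTT=2 HHNNGgTt=4 HHNNGgtt=2 HHNNggTT=1 HHNNggTt=2 HHNNggtt=1 HHNnGGTT=2 HHNnGGTt=4 HHNnGGtt=2 HHNnGgTT=4 HHNnGgTt=8 HHNnGgtt=4 HHNnggTT=2 HHNnggTt=4 HHNnggtt=2 HHnnGGTT=1 HHnnGGTt=2 HHnnGGtt=1 HHnnGgTT=2 HHnnGgTt=4 HHnnGgtt=2 HHnnggTT=1 HHnnggTt=2 HHnnggtt=1 HhNNGGTT=2 HhNNGGTt=4 HhNNGGtt=2 HhNNGgTT=4 HhNNGgTt=8 HhNNGgtt=4 HhNNggTT=2 HhNNggTt=4 HhNNggtt=2 HhNnGGTT=4 HhNnGGTt=8 HhNnGGtt=4 HhNnGgTT=8 HhNnGgTt=16 HhNnGgtt=8 HhNnggTT=4 HhNnggTt=8 HhNnggtt=4 HhnnGGTT=2 HhnnGGTt=4 HhnnGGtt=2 HhnnGgTT=4 HhnnGgTt=8 HhnnGgtt=4 HhnnggTT=2 HhnnggTt=4 Hhnnggtt=2 hhNNGGTT=1 hhNNGGTt=2 hhNNGGtt=1 hhNNGgTT=2 hhNNGgTt=4 hhNNGgtt=2 hhNNggTT=1 hhNNggTt=2 hhNNggtt=1 hhNnGGTT=2 hhNnGGTt=4 hhNnGGtt=2 hhNnGgTT=4 hhNnGgTt=8 hhNnGgtt=4 hhNnggTT=2 hhNnggTt=4 hhNnggtt=2 hhnnGGTT=1 hhnnGGTt=2 hhnnGGtt=1 hhnnGgTT=2 hhnnGgTt=4 hhnnGgtt=2 hhnnggTT=1 hhnnggTt=2 hhnnggtt=1
hhnnggTT hits 1/256; gcd=1; 1÷1/256÷1 = 1/256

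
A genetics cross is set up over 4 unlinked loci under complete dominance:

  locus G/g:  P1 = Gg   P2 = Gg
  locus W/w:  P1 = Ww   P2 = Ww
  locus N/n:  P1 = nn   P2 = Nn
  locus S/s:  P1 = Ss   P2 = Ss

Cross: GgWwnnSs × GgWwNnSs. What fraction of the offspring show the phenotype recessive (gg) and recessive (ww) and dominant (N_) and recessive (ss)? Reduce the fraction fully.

GgWwnnSs gametes: GWnS×2, GWns×2, GwnS×2, Gwns×2, gWnS×2, gWns×2, gwnS×2, gwns×2
GgWwNnSs gametes: GWNS×1, GWNs×1, GWnS×1, GWns×1, GwNS×1, GwNs×1, GwnS×1, Gwns×1, gWNS×1, gWNs×1, gWnS×1, gWns×1, gwNS×1, gwNs×1, gwnS×1, gwns×1
GgWwnnSs×GgWwNnSs grid (16·16=256): GGWWNnSS=2 GGWWNnSs=4 GGWWNnss=2 GGWWnnSS=2 GGWWnnSs=4 GGWWnnss=2 GGWwNnSS=4 GGWwNnSs=8 GGWwNnss=4 GGWwnnSS=4 GGWwnnSs=8 GGWwnnss=4 GGwwNnSS=2 GGwwNnSs=4 GGwwNnss=2 GGwwnnSS=2 GGwwnnSs=4 GGwwnnss=2 GgWWNnSS=4 GgWWNnSs=8 GgWWNnss=4 GgWWnnSS=4 GgWWnnSs=8 GgWWnnss=4 GgWwNnSS=8 GgWwNnSs=16 GgWwNnss=8 GgWwnnSS=8 GgWwnnSs=16 GgWwnnss=8 GgwwNnSS=4 GgwwNnSs=8 GgwwNnss=4 GgwwnnSS=4 GgwwnnSs=8 Ggwwnnss=4 ggWWNnSS=2 ggWWNnSs=4 ggWWNnss=2 ggWWnnSS=2 ggWWnnSs=4 ggWWnnss=2 ggWwNnSS=4 ggWwNnSs=8 ggWwNnss=4 ggWwnnSS=4 ggWwnnSs=8 ggWwnnss=4 ggwwNnSS=2 ggwwNnSs=4 ggwwNnss=2 ggwwnnSS=2 ggwwnnSs=4 ggwwnnss=2
gg ww N_ ss hits 2/256; gcd=2; 2÷2/256÷2 = 1/128

P(gg ww N_ ss) = 1/128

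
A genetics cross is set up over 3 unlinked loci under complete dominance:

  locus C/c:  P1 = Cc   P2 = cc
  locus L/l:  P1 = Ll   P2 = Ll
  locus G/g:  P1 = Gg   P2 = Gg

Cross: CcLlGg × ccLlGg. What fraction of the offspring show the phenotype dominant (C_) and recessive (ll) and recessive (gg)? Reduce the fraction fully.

P(C_ ll gg) = 1/32

CcLlGg gametes: CLG×1, CLg×1, ClG×1, Clg×1, cLG×1, cLg×1, clG×1, clg×1
ccLlGg gametes: cLG×2, cLg×2, clG×2, clg×2
CcLlGg×ccLlGg grid (8·8=64): CcLLGG=2 CcLLGg=4 CcLLgg=2 CcLlGG=4 CcLlGg=8 CcLlgg=4 CcllGG=2 CcllGg=4 Ccllgg=2 ccLLGG=2 ccLLGg=4 ccLLgg=2 ccLlGG=4 ccLlGg=8 ccLlgg=4 ccllGG=2 ccllGg=4 ccllgg=2
C_ ll gg hits 2/64; gcd=2; 2÷2/64÷2 = 1/32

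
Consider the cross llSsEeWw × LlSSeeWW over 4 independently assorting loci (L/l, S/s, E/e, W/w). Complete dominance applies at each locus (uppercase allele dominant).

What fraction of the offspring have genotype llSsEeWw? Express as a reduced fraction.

llSsEeWw gametes: lSEW×2, lSEw×2, lSeW×2, lSew×2, lsEW×2, lsEw×2, lseW×2, lsew×2
LlSSeeWW gametes: LSeW×8, lSeW×8
llSsEeWw×LlSSeeWW grid (16·16=256): LlSSEeWW=16 LlSSEeWw=16 LlSSeeWW=16 LlSSeeWw=16 LlSsEeWW=16 LlSsEeWw=16 LlSseeWW=16 LlSseeWw=16 llSSEeWW=16 llSSEeWw=16 llSSeeWW=16 llSSeeWw=16 llSsEeWW=16 llSsEeWw=16 llSseeWW=16 llSseeWw=16
llSsEeWw hits 16/256; gcd=16; 16÷16/256÷16 = 1/16

P(llSsEeWw) = 1/16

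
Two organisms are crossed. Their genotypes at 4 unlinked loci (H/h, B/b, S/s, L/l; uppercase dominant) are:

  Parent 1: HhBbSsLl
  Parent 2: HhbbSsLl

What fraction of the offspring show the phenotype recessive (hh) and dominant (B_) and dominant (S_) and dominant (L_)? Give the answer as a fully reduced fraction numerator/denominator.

HhBbSsLl gametes: HBSL×1, HBSl×1, HBsL×1, HBsl×1, HbSL×1, HbSl×1, HbsL×1, Hbsl×1, hBSL×1, hBSl×1, hBsL×1, hBsl×1, hbSL×1, hbSl×1, hbsL×1, hbsl×1
HhbbSsLl gametes: HbSL×2, HbSl×2, HbsL×2, Hbsl×2, hbSL×2, hbSl×2, hbsL×2, hbsl×2
HhBbSsLl×HhbbSsLl grid (16·16=256): HHBbSSLL=2 HHBbSSLl=4 HHBbSSll=2 HHBbSsLL=4 HHBbSsLl=8 HHBbSsll=4 HHBbssLL=2 HHBbssLl=4 HHBbssll=2 HHbbSSLL=2 HHbbSSLl=4 HHbbSSll=2 HHbbSsLL=4 HHbbSsLl=8 HHbbSsll=4 HHbbssLL=2 HHbbssLl=4 HHbbssll=2 HhBbSSLL=4 HhBbSSLl=8 HhBbSSll=4 HhBbSsLL=8 HhBbSsLl=16 HhBbSsll=8 HhBbssLL=4 HhBbssLl=8 HhBbssll=4 HhbbSSLL=4 HhbbSSLl=8 HhbbSSll=4 HhbbSsLL=8 HhbbSsLl=16 HhbbSsll=8 HhbbssLL=4 HhbbssLl=8 Hhbbssll=4 hhBbSSLL=2 hhBbSSLl=4 hhBbSSll=2 hhBbSsLL=4 hhBbSsLl=8 hhBbSsll=4 hhBbssLL=2 hhBbssLl=4 hhBbssll=2 hhbbSSLL=2 hhbbSSLl=4 hhbbSSll=2 hhbbSsLL=4 hhbbSsLl=8 hhbbSsll=4 hhbbssLL=2 hhbbssLl=4 hhbbssll=2
hh B_ S_ L_ hits 18/256; gcd=2; 18÷2/256÷2 = 9/128

P(hh B_ S_ L_) = 9/128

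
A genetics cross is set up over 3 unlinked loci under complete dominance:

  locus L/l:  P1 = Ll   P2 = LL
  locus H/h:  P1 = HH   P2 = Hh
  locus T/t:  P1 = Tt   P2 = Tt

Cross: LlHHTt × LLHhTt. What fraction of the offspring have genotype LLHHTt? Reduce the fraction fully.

LlHHTt gametes: LHT×2, LHt×2, lHT×2, lHt×2
LLHhTt gametes: LHT×2, LHt×2, LhT×2, Lht×2
LlHHTt×LLHhTt grid (8·8=64): LLHHTT=4 LLHHTt=8 LLHHtt=4 LLHhTT=4 LLHhTt=8 LLHhtt=4 LlHHTT=4 LlHHTt=8 LlHHtt=4 LlHhTT=4 LlHhTt=8 LlHhtt=4
LLHHTt hits 8/64; gcd=8; 8÷8/64÷8 = 1/8

P(LLHHTt) = 1/8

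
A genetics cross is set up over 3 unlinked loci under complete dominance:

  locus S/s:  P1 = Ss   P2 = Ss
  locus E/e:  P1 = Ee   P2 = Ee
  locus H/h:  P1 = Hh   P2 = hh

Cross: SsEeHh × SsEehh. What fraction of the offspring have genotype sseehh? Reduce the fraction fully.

P(sseehh) = 1/32

SsEeHh gametes: SEH×1, SEh×1, SeH×1, Seh×1, sEH×1, sEh×1, seH×1, seh×1
SsEehh gametes: SEh×2, Seh×2, sEh×2, seh×2
SsEeHh×SsEehh grid (8·8=64): SSEEHh=2 SSEEhh=2 SSEeHh=4 SSEehh=4 SSeeHh=2 SSeehh=2 SsEEHh=4 SsEEhh=4 SsEeHh=8 SsEehh=8 SseeHh=4 Sseehh=4 ssEEHh=2 ssEEhh=2 ssEeHh=4 ssEehh=4 sseeHh=2 sseehh=2
sseehh hits 2/64; gcd=2; 2÷2/64÷2 = 1/32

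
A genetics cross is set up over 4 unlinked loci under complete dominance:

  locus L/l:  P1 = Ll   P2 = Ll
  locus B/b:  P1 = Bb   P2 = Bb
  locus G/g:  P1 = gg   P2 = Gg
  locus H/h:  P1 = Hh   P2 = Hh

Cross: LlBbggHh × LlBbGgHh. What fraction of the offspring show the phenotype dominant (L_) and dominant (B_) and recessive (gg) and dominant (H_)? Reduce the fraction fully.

LlBbggHh gametes: LBgH×2, LBgh×2, LbgH×2, Lbgh×2, lBgH×2, lBgh×2, lbgH×2, lbgh×2
LlBbGgHh gametes: LBGH×1, LBGh×1, LBgH×1, LBgh×1, LbGH×1, LbGh×1, LbgH×1, Lbgh×1, lBGH×1, lBGh×1, lBgH×1, lBgh×1, lbGH×1, lbGh×1, lbgH×1, lbgh×1
LlBbggHh×LlBbGgHh grid (16·16=256): LLBBGgHH=2 LLBBGgHh=4 LLBBGghh=2 LLBBggHH=2 LLBBggHh=4 LLBBgghh=2 LLBbGgHH=4 LLBbGgHh=8 LLBbGghh=4 LLBbggHH=4 LLBbggHh=8 LLBbgghh=4 LLbbGgHH=2 LLbbGgHh=4 LLbbGghh=2 LLbbggHH=2 LLbbggHh=4 LLbbgghh=2 LlBBGgHH=4 LlBBGgHh=8 LlBBGghh=4 LlBBggHH=4 LlBBggHh=8 LlBBgghh=4 LlBbGgHH=8 LlBbGgHh=16 LlBbGghh=8 LlBbggHH=8 LlBbggHh=16 LlBbgghh=8 LlbbGgHH=4 LlbbGgHh=8 LlbbGghh=4 LlbbggHH=4 LlbbggHh=8 Llbbgghh=4 llBBGgHH=2 llBBGgHh=4 llBBGghh=2 llBBggHH=2 llBBggHh=4 llBBgghh=2 llBbGgHH=4 llBbGgHh=8 llBbGghh=4 llBbggHH=4 llBbggHh=8 llBbgghh=4 llbbGgHH=2 llbbGgHh=4 llbbGghh=2 llbbggHH=2 llbbggHh=4 llbbgghh=2
L_ B_ gg H_ hits 54/256; gcd=2; 54÷2/256÷2 = 27/128

P(L_ B_ gg H_) = 27/128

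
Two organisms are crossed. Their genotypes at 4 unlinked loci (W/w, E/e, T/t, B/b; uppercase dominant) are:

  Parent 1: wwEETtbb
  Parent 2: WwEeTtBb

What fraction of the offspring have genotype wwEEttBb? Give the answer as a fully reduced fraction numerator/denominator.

wwEETtbb gametes: wETb×8, wEtb×8
WwEeTtBb gametes: WETB×1, WETb×1, WEtB×1, WEtb×1, WeTB×1, WeTb×1, WetB×1, Wetb×1, wETB×1, wETb×1, wEtB×1, wEtb×1, weTB×1, weTb×1, wetB×1, wetb×1
wwEETtbb×WwEeTtBb grid (16·16=256): WwEETTBb=8 WwEETTbb=8 WwEETtBb=16 WwEETtbb=16 WwEEttBb=8 WwEEttbb=8 WwEeTTBb=8 WwEeTTbb=8 WwEeTtBb=16 WwEeTtbb=16 WwEettBb=8 WwEettbb=8 wwEETTBb=8 wwEETTbb=8 wwEETtBb=16 wwEETtbb=16 wwEEttBb=8 wwEEttbb=8 wwEeTTBb=8 wwEeTTbb=8 wwEeTtBb=16 wwEeTtbb=16 wwEettBb=8 wwEettbb=8
wwEEttBb hits 8/256; gcd=8; 8÷8/256÷8 = 1/32

P(wwEEttBb) = 1/32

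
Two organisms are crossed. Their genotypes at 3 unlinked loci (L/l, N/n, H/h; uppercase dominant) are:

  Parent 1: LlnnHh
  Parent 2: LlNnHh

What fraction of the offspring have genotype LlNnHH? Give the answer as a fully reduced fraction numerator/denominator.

P(LlNnHH) = 1/16

LlnnHh gametes: LnH×2, Lnh×2, lnH×2, lnh×2
LlNnHh gametes: LNH×1, LNh×1, LnH×1, Lnh×1, lNH×1, lNh×1, lnH×1, lnh×1
LlnnHh×LlNnHh grid (8·8=64): LLNnHH=2 LLNnHh=4 LLNnhh=2 LLnnHH=2 LLnnHh=4 LLnnhh=2 LlNnHH=4 LlNnHh=8 LlNnhh=4 LlnnHH=4 LlnnHh=8 Llnnhh=4 llNnHH=2 llNnHh=4 llNnhh=2 llnnHH=2 llnnHh=4 llnnhh=2
LlNnHH hits 4/64; gcd=4; 4÷4/64÷4 = 1/16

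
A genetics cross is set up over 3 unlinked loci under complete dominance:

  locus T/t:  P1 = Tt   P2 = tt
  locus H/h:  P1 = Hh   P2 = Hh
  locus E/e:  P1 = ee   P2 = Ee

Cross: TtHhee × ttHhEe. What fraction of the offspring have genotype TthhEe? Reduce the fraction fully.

TtHhee gametes: THe×2, The×2, tHe×2, the×2
ttHhEe gametes: tHE×2, tHe×2, thE×2, the×2
TtHhee×ttHhEe grid (8·8=64): TtHHEe=4 TtHHee=4 TtHhEe=8 TtHhee=8 TthhEe=4 Tthhee=4 ttHHEe=4 ttHHee=4 ttHhEe=8 ttHhee=8 tthhEe=4 tthhee=4
TthhEe hits 4/64; gcd=4; 4÷4/64÷4 = 1/16

P(TthhEe) = 1/16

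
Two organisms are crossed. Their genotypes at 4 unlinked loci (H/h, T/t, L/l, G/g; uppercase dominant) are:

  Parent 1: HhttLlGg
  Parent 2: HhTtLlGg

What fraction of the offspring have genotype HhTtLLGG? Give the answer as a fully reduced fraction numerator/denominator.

HhttLlGg gametes: HtLG×2, HtLg×2, HtlG×2, Htlg×2, htLG×2, htLg×2, htlG×2, htlg×2
HhTtLlGg gametes: HTLG×1, HTLg×1, HTlG×1, HTlg×1, HtLG×1, HtLg×1, HtlG×1, Htlg×1, hTLG×1, hTLg×1, hTlG×1, hTlg×1, htLG×1, htLg×1, htlG×1, htlg×1
HhttLlGg×HhTtLlGg grid (16·16=256): HHTtLLGG=2 HHTtLLGg=4 HHTtLLgg=2 HHTtLlGG=4 HHTtLlGg=8 HHTtLlgg=4 HHTtllGG=2 HHTtllGg=4 HHTtllgg=2 HHttLLGG=2 HHttLLGg=4 HHttLLgg=2 HHttLlGG=4 HHttLlGg=8 HHttLlgg=4 HHttllGG=2 HHttllGg=4 HHttllgg=2 HhTtLLGG=4 HhTtLLGg=8 HhTtLLgg=4 HhTtLlGG=8 HhTtLlGg=16 HhTtLlgg=8 HhTtllGG=4 HhTtllGg=8 HhTtllgg=4 HhttLLGG=4 HhttLLGg=8 HhttLLgg=4 HhttLlGG=8 HhttLlGg=16 HhttLlgg=8 HhttllGG=4 HhttllGg=8 Hhttllgg=4 hhTtLLGG=2 hhTtLLGg=4 hhTtLLgg=2 hhTtLlGG=4 hhTtLlGg=8 hhTtLlgg=4 hhTtllGG=2 hhTtllGg=4 hhTtllgg=2 hhttLLGG=2 hhttLLGg=4 hhttLLgg=2 hhttLlGG=4 hhttLlGg=8 hhttLlgg=4 hhttllGG=2 hhttllGg=4 hhttllgg=2
HhTtLLGG hits 4/256; gcd=4; 4÷4/256÷4 = 1/64

P(HhTtLLGG) = 1/64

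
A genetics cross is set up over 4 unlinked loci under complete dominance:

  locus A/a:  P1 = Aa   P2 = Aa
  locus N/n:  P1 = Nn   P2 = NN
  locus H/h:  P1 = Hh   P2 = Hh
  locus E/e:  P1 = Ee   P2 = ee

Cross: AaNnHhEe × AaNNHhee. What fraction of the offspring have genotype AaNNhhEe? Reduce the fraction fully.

P(AaNNhhEe) = 1/32

AaNnHhEe gametes: ANHE×1, ANHe×1, ANhE×1, ANhe×1, AnHE×1, AnHe×1, AnhE×1, Anhe×1, aNHE×1, aNHe×1, aNhE×1, aNhe×1, anHE×1, anHe×1, anhE×1, anhe×1
AaNNHhee gametes: ANHe×4, ANhe×4, aNHe×4, aNhe×4
AaNnHhEe×AaNNHhee grid (16·16=256): AANNHHEe=4 AANNHHee=4 AANNHhEe=8 AANNHhee=8 AANNhhEe=4 AANNhhee=4 AANnHHEe=4 AANnHHee=4 AANnHhEe=8 AANnHhee=8 AANnhhEe=4 AANnhhee=4 AaNNHHEe=8 AaNNHHee=8 AaNNHhEe=16 AaNNHhee=16 AaNNhhEe=8 AaNNhhee=8 AaNnHHEe=8 AaNnHHee=8 AaNnHhEe=16 AaNnHhee=16 AaNnhhEe=8 AaNnhhee=8 aaNNHHEe=4 aaNNHHee=4 aaNNHhEe=8 aaNNHhee=8 aaNNhhEe=4 aaNNhhee=4 aaNnHHEe=4 aaNnHHee=4 aaNnHhEe=8 aaNnHhee=8 aaNnhhEe=4 aaNnhhee=4
AaNNhhEe hits 8/256; gcd=8; 8÷8/256÷8 = 1/32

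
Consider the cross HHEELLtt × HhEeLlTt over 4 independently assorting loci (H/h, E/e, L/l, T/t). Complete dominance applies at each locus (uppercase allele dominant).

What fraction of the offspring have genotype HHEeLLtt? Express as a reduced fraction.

P(HHEeLLtt) = 1/16

HHEELLtt gametes: HELt×16
HhEeLlTt gametes: HELT×1, HELt×1, HElT×1, HElt×1, HeLT×1, HeLt×1, HelT×1, Helt×1, hELT×1, hELt×1, hElT×1, hElt×1, heLT×1, heLt×1, helT×1, helt×1
HHEELLtt×HhEeLlTt grid (16·16=256): HHEELLTt=16 HHEELLtt=16 HHEELlTt=16 HHEELltt=16 HHEeLLTt=16 HHEeLLtt=16 HHEeLlTt=16 HHEeLltt=16 HhEELLTt=16 HhEELLtt=16 HhEELlTt=16 HhEELltt=16 HhEeLLTt=16 HhEeLLtt=16 HhEeLlTt=16 HhEeLltt=16
HHEeLLtt hits 16/256; gcd=16; 16÷16/256÷16 = 1/16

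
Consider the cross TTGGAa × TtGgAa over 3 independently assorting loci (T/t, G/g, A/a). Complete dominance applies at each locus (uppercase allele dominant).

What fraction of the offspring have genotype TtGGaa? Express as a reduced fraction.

TTGGAa gametes: TGA×4, TGa×4
TtGgAa gametes: TGA×1, TGa×1, TgA×1, Tga×1, tGA×1, tGa×1, tgA×1, tga×1
TTGGAa×TtGgAa grid (8·8=64): TTGGAA=4 TTGGAa=8 TTGGaa=4 TTGgAA=4 TTGgAa=8 TTGgaa=4 TtGGAA=4 TtGGAa=8 TtGGaa=4 TtGgAA=4 TtGgAa=8 TtGgaa=4
TtGGaa hits 4/64; gcd=4; 4÷4/64÷4 = 1/16

P(TtGGaa) = 1/16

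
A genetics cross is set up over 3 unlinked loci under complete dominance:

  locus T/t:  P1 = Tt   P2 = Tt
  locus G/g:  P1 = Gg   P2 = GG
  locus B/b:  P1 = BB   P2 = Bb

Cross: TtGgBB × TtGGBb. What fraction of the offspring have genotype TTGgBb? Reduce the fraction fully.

TtGgBB gametes: TGB×2, TgB×2, tGB×2, tgB×2
TtGGBb gametes: TGB×2, TGb×2, tGB×2, tGb×2
TtGgBB×TtGGBb grid (8·8=64): TTGGBB=4 TTGGBb=4 TTGgBB=4 TTGgBb=4 TtGGBB=8 TtGGBb=8 TtGgBB=8 TtGgBb=8 ttGGBB=4 ttGGBb=4 ttGgBB=4 ttGgBb=4
TTGgBb hits 4/64; gcd=4; 4÷4/64÷4 = 1/16

P(TTGgBb) = 1/16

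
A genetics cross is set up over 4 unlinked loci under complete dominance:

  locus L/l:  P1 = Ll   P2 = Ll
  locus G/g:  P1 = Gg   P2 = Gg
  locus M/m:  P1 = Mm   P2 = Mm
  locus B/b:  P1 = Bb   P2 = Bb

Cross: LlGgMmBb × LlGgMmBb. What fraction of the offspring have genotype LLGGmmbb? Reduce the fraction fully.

LlGgMmBb gametes: LGMB×1, LGMb×1, LGmB×1, LGmb×1, LgMB×1, LgMb×1, LgmB×1, Lgmb×1, lGMB×1, lGMb×1, lGmB×1, lGmb×1, lgMB×1, lgMb×1, lgmB×1, lgmb×1
LlGgMmBb gametes: LGMB×1, LGMb×1, LGmB×1, LGmb×1, LgMB×1, LgMb×1, LgmB×1, Lgmb×1, lGMB×1, lGMb×1, lGmB×1, lGmb×1, lgMB×1, lgMb×1, lgmB×1, lgmb×1
LlGgMmBb×LlGgMmBb grid (16·16=256): LLGGMMBB=1 LLGGMMBb=2 LLGGMMbb=1 LLGGMmBB=2 LLGGMmBb=4 LLGGMmbb=2 LLGGmmBB=1 LLGGmmBb=2 LLGGmmbb=1 LLGgMMBB=2 LLGgMMBb=4 LLGgMMbb=2 LLGgMmBB=4 LLGgMmBb=8 LLGgMmbb=4 LLGgmmBB=2 LLGgmmBb=4 LLGgmmbb=2 LLggMMBB=1 LLggMMBb=2 LLggMMbb=1 LLggMmBB=2 LLggMmBb=4 LLggMmbb=2 LLggmmBB=1 LLggmmBb=2 LLggmmbb=1 LlGGMMBB=2 LlGGMMBb=4 LlGGMMbb=2 LlGGMmBB=4 LlGGMmBb=8 LlGGMmbb=4 LlGGmmBB=2 LlGGmmBb=4 LlGGmmbb=2 LlGgMMBB=4 LlGgMMBb=8 LlGgMMbb=4 LlGgMmBB=8 LlGgMmBb=16 LlGgMmbb=8 LlGgmmBB=4 LlGgmmBb=8 LlGgmmbb=4 LlggMMBB=2 LlggMMBb=4 LlggMMbb=2 LlggMmBB=4 LlggMmBb=8 LlggMmbb=4 LlggmmBB=2 LlggmmBb=4 Llggmmbb=2 llGGMMBB=1 llGGMMBb=2 llGGMMbb=1 llGGMmBB=2 llGGMmBb=4 llGGMmbb=2 llGGmmBB=1 llGGmmBb=2 llGGmmbb=1 llGgMMBB=2 llGgMMBb=4 llGgMMbb=2 llGgMmBB=4 llGgMmBb=8 llGgMmbb=4 llGgmmBB=2 llGgmmBb=4 llGgmmbb=2 llggMMBB=1 llggMMBb=2 llggMMbb=1 llggMmBB=2 llggMmBb=4 llggMmbb=2 llggmmBB=1 llggmmBb=2 llggmmbb=1
LLGGmmbb hits 1/256; gcd=1; 1÷1/256÷1 = 1/256

P(LLGGmmbb) = 1/256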